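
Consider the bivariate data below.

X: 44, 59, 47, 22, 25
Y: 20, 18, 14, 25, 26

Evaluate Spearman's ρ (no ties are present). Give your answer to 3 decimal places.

-0.800

Rank X: 3, 5, 4, 1, 2
Rank Y: 3, 2, 1, 4, 5
d = rank(X) − rank(Y): 0, 3, 3, -3, -3; Σd² = 36
ρ = 1 − 6Σd² / [n(n²−1)] = 1 − 6×36 / (5×24) = 1 − 216/120 ≈ -0.800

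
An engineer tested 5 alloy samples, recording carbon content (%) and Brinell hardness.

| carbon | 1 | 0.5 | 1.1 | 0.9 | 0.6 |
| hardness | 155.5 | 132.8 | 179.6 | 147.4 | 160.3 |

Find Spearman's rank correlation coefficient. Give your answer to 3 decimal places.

0.700

Rank carbon: 4, 1, 5, 3, 2
Rank hardness: 3, 1, 5, 2, 4
d = rank(carbon) − rank(hardness): 1, 0, 0, 1, -2; Σd² = 6
ρ = 1 − 6Σd² / [n(n²−1)] = 1 − 6×6 / (5×24) = 1 − 36/120 ≈ 0.700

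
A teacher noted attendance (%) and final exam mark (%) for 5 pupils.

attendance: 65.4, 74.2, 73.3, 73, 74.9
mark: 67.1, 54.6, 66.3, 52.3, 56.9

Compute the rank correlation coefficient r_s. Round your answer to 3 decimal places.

Rank attendance: 1, 4, 3, 2, 5
Rank mark: 5, 2, 4, 1, 3
d = rank(attendance) − rank(mark): -4, 2, -1, 1, 2; Σd² = 26
ρ = 1 − 6Σd² / [n(n²−1)] = 1 − 6×26 / (5×24) = 1 − 156/120 ≈ -0.300

-0.300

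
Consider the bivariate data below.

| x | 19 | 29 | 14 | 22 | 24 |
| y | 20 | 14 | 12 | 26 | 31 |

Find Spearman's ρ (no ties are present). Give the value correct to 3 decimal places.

Rank x: 2, 5, 1, 3, 4
Rank y: 3, 2, 1, 4, 5
d = rank(x) − rank(y): -1, 3, 0, -1, -1; Σd² = 12
ρ = 1 − 6Σd² / [n(n²−1)] = 1 − 6×12 / (5×24) = 1 − 72/120 ≈ 0.400

0.400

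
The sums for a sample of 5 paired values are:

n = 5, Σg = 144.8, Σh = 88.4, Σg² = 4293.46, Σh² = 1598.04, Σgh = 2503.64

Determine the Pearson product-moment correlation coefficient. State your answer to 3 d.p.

r = (nΣgh − ΣgΣh) / √[(nΣg² − (Σg)²)(nΣh² − (Σh)²)]
Numerator: 5×2503.64 − 144.8×88.4 = -282.12
Denominator: √[(21467.3 − 20967.04)(7990.2 − 7814.56)] = √[500.26 × 175.64] = 296.4214
r = -282.12 / 296.4214 ≈ -0.952

-0.952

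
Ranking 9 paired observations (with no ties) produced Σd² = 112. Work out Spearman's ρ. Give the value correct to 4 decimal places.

0.0667

ρ = 1 − 6Σd² / [n(n²−1)] = 1 − 6×112 / (9×80)
  = 1 − 672/720 = 1 − 0.93333 ≈ 0.0667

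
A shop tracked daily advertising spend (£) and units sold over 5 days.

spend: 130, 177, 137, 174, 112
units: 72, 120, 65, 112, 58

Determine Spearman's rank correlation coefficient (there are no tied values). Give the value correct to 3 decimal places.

0.900

Rank spend: 2, 5, 3, 4, 1
Rank units: 3, 5, 2, 4, 1
d = rank(spend) − rank(units): -1, 0, 1, 0, 0; Σd² = 2
ρ = 1 − 6Σd² / [n(n²−1)] = 1 − 6×2 / (5×24) = 1 − 12/120 ≈ 0.900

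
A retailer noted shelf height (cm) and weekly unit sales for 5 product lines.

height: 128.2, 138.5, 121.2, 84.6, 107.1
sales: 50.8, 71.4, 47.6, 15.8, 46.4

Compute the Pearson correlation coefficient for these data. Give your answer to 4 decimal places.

0.9522

n = 5, Σx = 579.6, Σy = 232, Σx² = 68934.5, Σy² = 12346.96, Σxy = 28476.7
nΣxy − ΣxΣy = 142383.5 − 134467.2 = 7916.3
nΣx² − (Σx)² = 344672.5 − 335936.16 = 8736.34; nΣy² − (Σy)² = 61734.8 − 53824 = 7910.8
r = 7916.3 / √(8736.34 × 7910.8) = 7916.3 / 8313.3290 ≈ 0.9522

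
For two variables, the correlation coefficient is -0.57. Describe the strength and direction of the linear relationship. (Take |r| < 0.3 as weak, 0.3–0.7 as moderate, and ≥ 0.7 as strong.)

moderate negative

r = -0.57 < 0 so the relationship is negative.
|r| = 0.57, which falls in the moderate range.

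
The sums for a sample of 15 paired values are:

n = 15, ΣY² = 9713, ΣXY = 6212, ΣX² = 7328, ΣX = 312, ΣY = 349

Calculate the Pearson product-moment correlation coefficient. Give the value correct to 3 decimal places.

-0.906

r = (nΣXY − ΣXΣY) / √[(nΣX² − (ΣX)²)(nΣY² − (ΣY)²)]
Numerator: 15×6212 − 312×349 = -15708
Denominator: √[(109920 − 97344)(145695 − 121801)] = √[12576 × 23894] = 17334.6746
r = -15708 / 17334.6746 ≈ -0.906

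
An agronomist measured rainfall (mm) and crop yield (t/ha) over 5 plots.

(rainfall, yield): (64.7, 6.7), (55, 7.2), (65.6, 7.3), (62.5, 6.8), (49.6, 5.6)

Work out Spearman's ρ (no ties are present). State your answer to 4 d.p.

0.6000

Rank rainfall: 4, 2, 5, 3, 1
Rank yield: 2, 4, 5, 3, 1
d = rank(rainfall) − rank(yield): 2, -2, 0, 0, 0; Σd² = 8
ρ = 1 − 6Σd² / [n(n²−1)] = 1 − 6×8 / (5×24) = 1 − 48/120 ≈ 0.6000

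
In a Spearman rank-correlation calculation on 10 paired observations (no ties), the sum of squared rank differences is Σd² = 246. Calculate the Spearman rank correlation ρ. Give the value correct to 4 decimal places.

ρ = 1 − 6Σd² / [n(n²−1)] = 1 − 6×246 / (10×99)
  = 1 − 1476/990 = 1 − 1.49091 ≈ -0.4909

-0.4909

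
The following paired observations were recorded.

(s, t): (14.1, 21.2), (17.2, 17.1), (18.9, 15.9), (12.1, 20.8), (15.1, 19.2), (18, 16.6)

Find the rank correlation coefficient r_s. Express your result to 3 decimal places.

-0.943

Rank s: 2, 4, 6, 1, 3, 5
Rank t: 6, 3, 1, 5, 4, 2
d = rank(s) − rank(t): -4, 1, 5, -4, -1, 3; Σd² = 68
ρ = 1 − 6Σd² / [n(n²−1)] = 1 − 6×68 / (6×35) = 1 − 408/210 ≈ -0.943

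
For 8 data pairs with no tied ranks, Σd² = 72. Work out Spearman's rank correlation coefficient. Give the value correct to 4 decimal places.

0.1429

ρ = 1 − 6Σd² / [n(n²−1)] = 1 − 6×72 / (8×63)
  = 1 − 432/504 = 1 − 0.85714 ≈ 0.1429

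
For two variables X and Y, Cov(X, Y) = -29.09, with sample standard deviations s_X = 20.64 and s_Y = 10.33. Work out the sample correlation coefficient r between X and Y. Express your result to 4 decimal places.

r = Cov(X,Y) / (s_X · s_Y) = -29.09 / (20.64 × 10.33)
  = -29.09 / 213.2112 ≈ -0.1364

-0.1364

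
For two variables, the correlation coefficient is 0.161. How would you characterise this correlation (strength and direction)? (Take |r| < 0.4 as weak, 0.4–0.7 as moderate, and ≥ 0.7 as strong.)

r = 0.161 > 0 so the relationship is positive.
|r| = 0.161, which falls in the weak range.

weak positive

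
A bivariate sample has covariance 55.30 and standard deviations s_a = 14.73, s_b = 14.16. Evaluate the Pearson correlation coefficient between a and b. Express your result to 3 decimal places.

r = Cov(a,b) / (s_a · s_b) = 55.30 / (14.73 × 14.16)
  = 55.30 / 208.5768 ≈ 0.265

0.265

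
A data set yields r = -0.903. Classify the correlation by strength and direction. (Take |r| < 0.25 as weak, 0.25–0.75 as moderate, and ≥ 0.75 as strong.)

strong negative

r = -0.903 < 0 so the relationship is negative.
|r| = 0.903, which falls in the strong range.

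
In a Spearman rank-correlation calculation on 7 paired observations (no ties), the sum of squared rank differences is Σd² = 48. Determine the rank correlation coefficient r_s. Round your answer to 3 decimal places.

0.143

ρ = 1 − 6Σd² / [n(n²−1)] = 1 − 6×48 / (7×48)
  = 1 − 288/336 = 1 − 0.8571 ≈ 0.143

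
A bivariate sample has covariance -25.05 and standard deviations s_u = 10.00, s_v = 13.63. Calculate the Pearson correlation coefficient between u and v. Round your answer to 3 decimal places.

r = Cov(u,v) / (s_u · s_v) = -25.05 / (10.00 × 13.63)
  = -25.05 / 136.3000 ≈ -0.184

-0.184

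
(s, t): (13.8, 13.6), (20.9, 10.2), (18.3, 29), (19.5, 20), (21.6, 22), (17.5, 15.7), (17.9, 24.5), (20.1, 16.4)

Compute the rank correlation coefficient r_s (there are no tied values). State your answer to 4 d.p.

0.0714

Rank s: 1, 7, 4, 5, 8, 2, 3, 6
Rank t: 2, 1, 8, 5, 6, 3, 7, 4
d = rank(s) − rank(t): -1, 6, -4, 0, 2, -1, -4, 2; Σd² = 78
ρ = 1 − 6Σd² / [n(n²−1)] = 1 − 6×78 / (8×63) = 1 − 468/504 ≈ 0.0714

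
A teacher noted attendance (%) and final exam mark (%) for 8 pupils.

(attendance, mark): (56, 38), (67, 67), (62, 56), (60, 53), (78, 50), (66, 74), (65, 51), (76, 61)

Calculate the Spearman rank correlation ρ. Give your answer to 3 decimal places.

Rank attendance: 1, 6, 3, 2, 8, 5, 4, 7
Rank mark: 1, 7, 5, 4, 2, 8, 3, 6
d = rank(attendance) − rank(mark): 0, -1, -2, -2, 6, -3, 1, 1; Σd² = 56
ρ = 1 − 6Σd² / [n(n²−1)] = 1 − 6×56 / (8×63) = 1 − 336/504 ≈ 0.333

0.333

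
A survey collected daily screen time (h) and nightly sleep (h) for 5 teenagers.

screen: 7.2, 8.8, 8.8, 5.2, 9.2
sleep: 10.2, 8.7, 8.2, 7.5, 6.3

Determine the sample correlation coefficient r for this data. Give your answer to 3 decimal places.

-0.160

n = 5, Σx = 39.2, Σy = 40.9, Σx² = 318.4, Σy² = 342.91, Σxy = 319.12
nΣxy − ΣxΣy = 1595.6 − 1603.28 = -7.68
nΣx² − (Σx)² = 1592 − 1536.64 = 55.36; nΣy² − (Σy)² = 1714.55 − 1672.81 = 41.74
r = -7.68 / √(55.36 × 41.74) = -7.68 / 48.0700 ≈ -0.160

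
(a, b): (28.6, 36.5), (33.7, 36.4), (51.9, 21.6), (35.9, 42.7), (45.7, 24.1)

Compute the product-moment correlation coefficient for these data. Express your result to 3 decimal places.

-0.854

n = 5, Σa = 195.8, Σb = 161.3, Σa² = 8024.56, Σb² = 5527.87, Σab = 6025.92
nΣab − ΣaΣb = 30129.6 − 31582.54 = -1452.94
nΣa² − (Σa)² = 40122.8 − 38337.64 = 1785.16; nΣb² − (Σb)² = 27639.35 − 26017.69 = 1621.66
r = -1452.94 / √(1785.16 × 1621.66) = -1452.94 / 1701.4472 ≈ -0.854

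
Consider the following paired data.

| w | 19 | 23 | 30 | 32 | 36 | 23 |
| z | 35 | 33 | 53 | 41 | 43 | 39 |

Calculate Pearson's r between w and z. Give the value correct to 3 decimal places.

n = 6, Σw = 163, Σz = 244, Σw² = 4639, Σz² = 10174, Σwz = 6771
nΣwz − ΣwΣz = 40626 − 39772 = 854
nΣw² − (Σw)² = 27834 − 26569 = 1265; nΣz² − (Σz)² = 61044 − 59536 = 1508
r = 854 / √(1265 × 1508) = 854 / 1381.1662 ≈ 0.618

0.618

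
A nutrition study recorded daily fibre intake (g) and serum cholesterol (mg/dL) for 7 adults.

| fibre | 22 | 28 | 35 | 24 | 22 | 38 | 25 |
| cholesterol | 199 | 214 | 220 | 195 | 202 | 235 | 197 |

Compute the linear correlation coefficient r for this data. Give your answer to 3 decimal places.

n = 7, Σx = 194, Σy = 1462, Σx² = 5622, Σy² = 306660, Σxy = 41049
nΣxy − ΣxΣy = 287343 − 283628 = 3715
nΣx² − (Σx)² = 39354 − 37636 = 1718; nΣy² − (Σy)² = 2146620 − 2137444 = 9176
r = 3715 / √(1718 × 9176) = 3715 / 3970.4368 ≈ 0.936

0.936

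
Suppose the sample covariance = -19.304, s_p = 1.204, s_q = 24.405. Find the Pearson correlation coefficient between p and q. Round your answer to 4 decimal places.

-0.6570

r = Cov(p,q) / (s_p · s_q) = -19.304 / (1.204 × 24.405)
  = -19.304 / 29.3836 ≈ -0.6570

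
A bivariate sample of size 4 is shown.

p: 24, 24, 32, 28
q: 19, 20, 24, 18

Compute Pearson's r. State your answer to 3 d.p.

n = 4, Σp = 108, Σq = 81, Σp² = 2960, Σq² = 1661, Σpq = 2208
nΣpq − ΣpΣq = 8832 − 8748 = 84
nΣp² − (Σp)² = 11840 − 11664 = 176; nΣq² − (Σq)² = 6644 − 6561 = 83
r = 84 / √(176 × 83) = 84 / 120.8636 ≈ 0.695

0.695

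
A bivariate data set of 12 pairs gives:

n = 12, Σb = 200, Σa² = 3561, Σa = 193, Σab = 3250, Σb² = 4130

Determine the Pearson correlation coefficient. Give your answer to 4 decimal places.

0.0552

r = (nΣab − ΣaΣb) / √[(nΣa² − (Σa)²)(nΣb² − (Σb)²)]
Numerator: 12×3250 − 193×200 = 400
Denominator: √[(42732 − 37249)(49560 − 40000)] = √[5483 × 9560] = 7239.9917
r = 400 / 7239.9917 ≈ 0.0552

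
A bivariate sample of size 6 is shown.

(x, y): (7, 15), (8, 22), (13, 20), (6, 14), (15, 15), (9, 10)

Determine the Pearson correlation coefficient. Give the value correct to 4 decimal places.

0.1555

n = 6, Σx = 58, Σy = 96, Σx² = 624, Σy² = 1630, Σxy = 940
nΣxy − ΣxΣy = 5640 − 5568 = 72
nΣx² − (Σx)² = 3744 − 3364 = 380; nΣy² − (Σy)² = 9780 − 9216 = 564
r = 72 / √(380 × 564) = 72 / 462.9471 ≈ 0.1555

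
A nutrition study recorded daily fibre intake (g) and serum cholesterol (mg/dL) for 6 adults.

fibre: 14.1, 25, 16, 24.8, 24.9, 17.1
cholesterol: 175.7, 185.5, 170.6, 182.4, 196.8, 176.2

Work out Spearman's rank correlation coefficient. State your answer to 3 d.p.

0.886

Rank fibre: 1, 6, 2, 4, 5, 3
Rank cholesterol: 2, 5, 1, 4, 6, 3
d = rank(fibre) − rank(cholesterol): -1, 1, 1, 0, -1, 0; Σd² = 4
ρ = 1 − 6Σd² / [n(n²−1)] = 1 − 6×4 / (6×35) = 1 − 24/210 ≈ 0.886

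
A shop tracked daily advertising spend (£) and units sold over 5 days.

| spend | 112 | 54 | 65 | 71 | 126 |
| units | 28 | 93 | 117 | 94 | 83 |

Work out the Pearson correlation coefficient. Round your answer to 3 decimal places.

n = 5, Σx = 428, Σy = 415, Σx² = 40602, Σy² = 38847, Σxy = 32895
nΣxy − ΣxΣy = 164475 − 177620 = -13145
nΣx² − (Σx)² = 203010 − 183184 = 19826; nΣy² − (Σy)² = 194235 − 172225 = 22010
r = -13145 / √(19826 × 22010) = -13145 / 20889.4773 ≈ -0.629

-0.629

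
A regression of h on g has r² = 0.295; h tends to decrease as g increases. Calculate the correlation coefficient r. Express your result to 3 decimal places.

|r| = √0.295 = 0.543
The association is negative, so r = −0.543.

-0.543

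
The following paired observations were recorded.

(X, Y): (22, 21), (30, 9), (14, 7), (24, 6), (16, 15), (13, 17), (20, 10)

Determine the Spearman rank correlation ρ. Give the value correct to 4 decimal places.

-0.3214

Rank X: 5, 7, 2, 6, 3, 1, 4
Rank Y: 7, 3, 2, 1, 5, 6, 4
d = rank(X) − rank(Y): -2, 4, 0, 5, -2, -5, 0; Σd² = 74
ρ = 1 − 6Σd² / [n(n²−1)] = 1 − 6×74 / (7×48) = 1 − 444/336 ≈ -0.3214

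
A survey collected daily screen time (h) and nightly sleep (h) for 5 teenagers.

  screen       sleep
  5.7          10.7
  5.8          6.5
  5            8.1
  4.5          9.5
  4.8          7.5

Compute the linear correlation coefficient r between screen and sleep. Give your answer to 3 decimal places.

n = 5, Σx = 25.8, Σy = 42.3, Σx² = 134.42, Σy² = 368.85, Σxy = 217.94
nΣxy − ΣxΣy = 1089.7 − 1091.34 = -1.64
nΣx² − (Σx)² = 672.1 − 665.64 = 6.46; nΣy² − (Σy)² = 1844.25 − 1789.29 = 54.96
r = -1.64 / √(6.46 × 54.96) = -1.64 / 18.8425 ≈ -0.087

-0.087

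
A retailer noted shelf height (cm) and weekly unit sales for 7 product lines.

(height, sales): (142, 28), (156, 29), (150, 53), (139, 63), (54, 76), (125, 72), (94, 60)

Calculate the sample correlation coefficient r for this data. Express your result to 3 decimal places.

-0.675

n = 7, Σx = 860, Σy = 381, Σx² = 113698, Σy² = 22963, Σxy = 43951
nΣxy − ΣxΣy = 307657 − 327660 = -20003
nΣx² − (Σx)² = 795886 − 739600 = 56286; nΣy² − (Σy)² = 160741 − 145161 = 15580
r = -20003 / √(56286 × 15580) = -20003 / 29613.1032 ≈ -0.675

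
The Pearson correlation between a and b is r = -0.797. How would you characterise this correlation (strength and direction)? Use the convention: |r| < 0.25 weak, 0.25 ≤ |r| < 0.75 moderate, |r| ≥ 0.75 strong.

strong negative

r = -0.797 < 0 so the relationship is negative.
|r| = 0.797, which falls in the strong range.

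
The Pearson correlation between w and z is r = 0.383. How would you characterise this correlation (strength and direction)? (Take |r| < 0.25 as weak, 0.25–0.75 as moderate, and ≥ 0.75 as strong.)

moderate positive

r = 0.383 > 0 so the relationship is positive.
|r| = 0.383, which falls in the moderate range.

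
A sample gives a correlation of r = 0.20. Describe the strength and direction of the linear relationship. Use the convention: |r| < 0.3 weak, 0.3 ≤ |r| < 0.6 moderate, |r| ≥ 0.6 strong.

r = 0.20 > 0 so the relationship is positive.
|r| = 0.20, which falls in the weak range.

weak positive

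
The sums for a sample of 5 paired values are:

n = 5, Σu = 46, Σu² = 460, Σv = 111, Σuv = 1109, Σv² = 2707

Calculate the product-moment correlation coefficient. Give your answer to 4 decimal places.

r = (nΣuv − ΣuΣv) / √[(nΣu² − (Σu)²)(nΣv² − (Σv)²)]
Numerator: 5×1109 − 46×111 = 439
Denominator: √[(2300 − 2116)(13535 − 12321)] = √[184 × 1214] = 472.6267
r = 439 / 472.6267 ≈ 0.9289

0.9289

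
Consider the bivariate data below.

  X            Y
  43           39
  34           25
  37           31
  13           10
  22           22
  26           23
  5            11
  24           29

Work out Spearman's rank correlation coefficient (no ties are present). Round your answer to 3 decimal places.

0.905

Rank X: 8, 6, 7, 2, 3, 5, 1, 4
Rank Y: 8, 5, 7, 1, 3, 4, 2, 6
d = rank(X) − rank(Y): 0, 1, 0, 1, 0, 1, -1, -2; Σd² = 8
ρ = 1 − 6Σd² / [n(n²−1)] = 1 − 6×8 / (8×63) = 1 − 48/504 ≈ 0.905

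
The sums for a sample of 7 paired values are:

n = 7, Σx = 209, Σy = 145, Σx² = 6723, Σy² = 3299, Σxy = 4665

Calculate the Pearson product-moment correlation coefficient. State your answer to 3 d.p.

0.889

r = (nΣxy − ΣxΣy) / √[(nΣx² − (Σx)²)(nΣy² − (Σy)²)]
Numerator: 7×4665 − 209×145 = 2350
Denominator: √[(47061 − 43681)(23093 − 21025)] = √[3380 × 2068] = 2643.8306
r = 2350 / 2643.8306 ≈ 0.889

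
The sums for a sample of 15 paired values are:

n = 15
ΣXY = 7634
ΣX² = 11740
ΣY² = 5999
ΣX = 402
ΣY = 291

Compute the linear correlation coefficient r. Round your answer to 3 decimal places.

-0.282

r = (nΣXY − ΣXΣY) / √[(nΣX² − (ΣX)²)(nΣY² − (ΣY)²)]
Numerator: 15×7634 − 402×291 = -2472
Denominator: √[(176100 − 161604)(89985 − 84681)] = √[14496 × 5304] = 8768.5109
r = -2472 / 8768.5109 ≈ -0.282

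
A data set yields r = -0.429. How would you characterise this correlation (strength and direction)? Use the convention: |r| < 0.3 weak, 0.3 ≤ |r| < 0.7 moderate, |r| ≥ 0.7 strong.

r = -0.429 < 0 so the relationship is negative.
|r| = 0.429, which falls in the moderate range.

moderate negative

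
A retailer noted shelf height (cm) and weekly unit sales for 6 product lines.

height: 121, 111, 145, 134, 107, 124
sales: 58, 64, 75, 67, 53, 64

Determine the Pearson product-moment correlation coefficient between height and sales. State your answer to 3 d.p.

n = 6, Σx = 742, Σy = 381, Σx² = 92768, Σy² = 24479, Σxy = 47582
nΣxy − ΣxΣy = 285492 − 282702 = 2790
nΣx² − (Σx)² = 556608 − 550564 = 6044; nΣy² − (Σy)² = 146874 − 145161 = 1713
r = 2790 / √(6044 × 1713) = 2790 / 3217.6656 ≈ 0.867

0.867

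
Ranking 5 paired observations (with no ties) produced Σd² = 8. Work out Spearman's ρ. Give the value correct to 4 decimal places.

ρ = 1 − 6Σd² / [n(n²−1)] = 1 − 6×8 / (5×24)
  = 1 − 48/120 = 1 − 0.40000 ≈ 0.6000

0.6000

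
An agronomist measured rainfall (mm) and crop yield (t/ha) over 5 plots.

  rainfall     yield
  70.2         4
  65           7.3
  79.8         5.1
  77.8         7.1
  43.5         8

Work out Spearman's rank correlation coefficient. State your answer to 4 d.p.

Rank rainfall: 3, 2, 5, 4, 1
Rank yield: 1, 4, 2, 3, 5
d = rank(rainfall) − rank(yield): 2, -2, 3, 1, -4; Σd² = 34
ρ = 1 − 6Σd² / [n(n²−1)] = 1 − 6×34 / (5×24) = 1 − 204/120 ≈ -0.7000

-0.7000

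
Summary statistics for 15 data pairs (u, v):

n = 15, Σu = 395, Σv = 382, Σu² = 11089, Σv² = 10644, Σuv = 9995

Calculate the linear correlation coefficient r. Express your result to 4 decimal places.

-0.0811

r = (nΣuv − ΣuΣv) / √[(nΣu² − (Σu)²)(nΣv² − (Σv)²)]
Numerator: 15×9995 − 395×382 = -965
Denominator: √[(166335 − 156025)(159660 − 145924)] = √[10310 × 13736] = 11900.3429
r = -965 / 11900.3429 ≈ -0.0811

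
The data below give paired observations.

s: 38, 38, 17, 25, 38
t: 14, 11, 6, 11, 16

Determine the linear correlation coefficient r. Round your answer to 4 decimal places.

0.8519

n = 5, Σs = 156, Σt = 58, Σs² = 5246, Σt² = 730, Σst = 1935
nΣst − ΣsΣt = 9675 − 9048 = 627
nΣs² − (Σs)² = 26230 − 24336 = 1894; nΣt² − (Σt)² = 3650 − 3364 = 286
r = 627 / √(1894 × 286) = 627 / 735.9918 ≈ 0.8519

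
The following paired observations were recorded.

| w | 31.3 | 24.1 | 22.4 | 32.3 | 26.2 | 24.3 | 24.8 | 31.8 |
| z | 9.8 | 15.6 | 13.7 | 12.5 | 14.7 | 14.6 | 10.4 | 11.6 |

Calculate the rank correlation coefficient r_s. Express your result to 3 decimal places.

-0.500

Rank w: 6, 2, 1, 8, 5, 3, 4, 7
Rank z: 1, 8, 5, 4, 7, 6, 2, 3
d = rank(w) − rank(z): 5, -6, -4, 4, -2, -3, 2, 4; Σd² = 126
ρ = 1 − 6Σd² / [n(n²−1)] = 1 − 6×126 / (8×63) = 1 − 756/504 ≈ -0.500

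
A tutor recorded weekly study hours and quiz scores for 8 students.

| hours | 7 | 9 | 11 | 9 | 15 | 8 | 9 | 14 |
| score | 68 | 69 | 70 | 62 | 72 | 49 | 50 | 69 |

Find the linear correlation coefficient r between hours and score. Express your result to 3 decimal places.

0.520

n = 8, Σx = 82, Σy = 509, Σx² = 898, Σy² = 32975, Σxy = 5313
nΣxy − ΣxΣy = 42504 − 41738 = 766
nΣx² − (Σx)² = 7184 − 6724 = 460; nΣy² − (Σy)² = 263800 − 259081 = 4719
r = 766 / √(460 × 4719) = 766 / 1473.3431 ≈ 0.520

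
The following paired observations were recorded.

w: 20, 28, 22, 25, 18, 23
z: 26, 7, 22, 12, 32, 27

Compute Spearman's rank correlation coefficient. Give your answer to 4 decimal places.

-0.8286

Rank w: 2, 6, 3, 5, 1, 4
Rank z: 4, 1, 3, 2, 6, 5
d = rank(w) − rank(z): -2, 5, 0, 3, -5, -1; Σd² = 64
ρ = 1 − 6Σd² / [n(n²−1)] = 1 − 6×64 / (6×35) = 1 − 384/210 ≈ -0.8286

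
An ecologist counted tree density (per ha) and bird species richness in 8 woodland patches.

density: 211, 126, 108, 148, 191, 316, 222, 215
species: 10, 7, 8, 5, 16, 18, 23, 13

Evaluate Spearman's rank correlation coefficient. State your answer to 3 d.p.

0.810

Rank density: 5, 2, 1, 3, 4, 8, 7, 6
Rank species: 4, 2, 3, 1, 6, 7, 8, 5
d = rank(density) − rank(species): 1, 0, -2, 2, -2, 1, -1, 1; Σd² = 16
ρ = 1 − 6Σd² / [n(n²−1)] = 1 − 6×16 / (8×63) = 1 − 96/504 ≈ 0.810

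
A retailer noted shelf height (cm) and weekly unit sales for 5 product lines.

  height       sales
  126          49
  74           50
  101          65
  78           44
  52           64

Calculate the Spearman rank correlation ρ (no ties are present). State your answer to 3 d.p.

Rank height: 5, 2, 4, 3, 1
Rank sales: 2, 3, 5, 1, 4
d = rank(height) − rank(sales): 3, -1, -1, 2, -3; Σd² = 24
ρ = 1 − 6Σd² / [n(n²−1)] = 1 − 6×24 / (5×24) = 1 − 144/120 ≈ -0.200

-0.200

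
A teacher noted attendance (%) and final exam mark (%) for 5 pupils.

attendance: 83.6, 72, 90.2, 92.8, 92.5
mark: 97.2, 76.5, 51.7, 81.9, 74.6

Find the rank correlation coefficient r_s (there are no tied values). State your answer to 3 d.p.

-0.100

Rank attendance: 2, 1, 3, 5, 4
Rank mark: 5, 3, 1, 4, 2
d = rank(attendance) − rank(mark): -3, -2, 2, 1, 2; Σd² = 22
ρ = 1 − 6Σd² / [n(n²−1)] = 1 − 6×22 / (5×24) = 1 − 132/120 ≈ -0.100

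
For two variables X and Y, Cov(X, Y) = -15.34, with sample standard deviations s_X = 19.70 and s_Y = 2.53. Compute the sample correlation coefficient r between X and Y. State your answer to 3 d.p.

-0.308

r = Cov(X,Y) / (s_X · s_Y) = -15.34 / (19.70 × 2.53)
  = -15.34 / 49.8410 ≈ -0.308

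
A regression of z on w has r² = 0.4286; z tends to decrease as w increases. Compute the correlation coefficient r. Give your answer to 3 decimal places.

-0.655

|r| = √0.4286 = 0.655
The association is negative, so r = −0.655.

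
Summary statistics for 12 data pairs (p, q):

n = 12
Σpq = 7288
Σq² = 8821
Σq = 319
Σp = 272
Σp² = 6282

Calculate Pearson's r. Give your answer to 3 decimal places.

r = (nΣpq − ΣpΣq) / √[(nΣp² − (Σp)²)(nΣq² − (Σq)²)]
Numerator: 12×7288 − 272×319 = 688
Denominator: √[(75384 − 73984)(105852 − 101761)] = √[1400 × 4091] = 2393.1987
r = 688 / 2393.1987 ≈ 0.287

0.287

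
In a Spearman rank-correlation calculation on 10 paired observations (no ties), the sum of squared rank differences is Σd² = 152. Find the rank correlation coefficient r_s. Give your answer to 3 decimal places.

0.079

ρ = 1 − 6Σd² / [n(n²−1)] = 1 − 6×152 / (10×99)
  = 1 − 912/990 = 1 − 0.9212 ≈ 0.079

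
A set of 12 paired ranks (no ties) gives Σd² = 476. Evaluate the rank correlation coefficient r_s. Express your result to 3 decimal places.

-0.664

ρ = 1 − 6Σd² / [n(n²−1)] = 1 − 6×476 / (12×143)
  = 1 − 2856/1716 = 1 − 1.6643 ≈ -0.664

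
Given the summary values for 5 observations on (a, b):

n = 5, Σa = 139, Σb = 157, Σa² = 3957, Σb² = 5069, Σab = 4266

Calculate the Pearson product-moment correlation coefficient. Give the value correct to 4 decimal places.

-0.8675

r = (nΣab − ΣaΣb) / √[(nΣa² − (Σa)²)(nΣb² − (Σb)²)]
Numerator: 5×4266 − 139×157 = -493
Denominator: √[(19785 − 19321)(25345 − 24649)] = √[464 × 696] = 568.2816
r = -493 / 568.2816 ≈ -0.8675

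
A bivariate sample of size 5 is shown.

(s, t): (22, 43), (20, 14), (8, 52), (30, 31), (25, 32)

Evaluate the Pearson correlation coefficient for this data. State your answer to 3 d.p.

n = 5, Σs = 105, Σt = 172, Σs² = 2473, Σt² = 6734, Σst = 3372
nΣst − ΣsΣt = 16860 − 18060 = -1200
nΣs² − (Σs)² = 12365 − 11025 = 1340; nΣt² − (Σt)² = 33670 − 29584 = 4086
r = -1200 / √(1340 × 4086) = -1200 / 2339.9231 ≈ -0.513

-0.513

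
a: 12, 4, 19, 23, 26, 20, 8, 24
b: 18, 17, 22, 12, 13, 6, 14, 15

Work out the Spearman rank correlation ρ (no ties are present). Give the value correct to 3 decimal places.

Rank a: 3, 1, 4, 6, 8, 5, 2, 7
Rank b: 7, 6, 8, 2, 3, 1, 4, 5
d = rank(a) − rank(b): -4, -5, -4, 4, 5, 4, -2, 2; Σd² = 122
ρ = 1 − 6Σd² / [n(n²−1)] = 1 − 6×122 / (8×63) = 1 − 732/504 ≈ -0.452

-0.452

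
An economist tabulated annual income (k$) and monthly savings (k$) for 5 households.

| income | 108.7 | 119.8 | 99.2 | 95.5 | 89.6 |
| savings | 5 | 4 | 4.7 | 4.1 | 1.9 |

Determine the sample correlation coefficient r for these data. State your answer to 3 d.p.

n = 5, Σx = 512.8, Σy = 19.7, Σx² = 53156.78, Σy² = 83.51, Σxy = 2050.73
nΣxy − ΣxΣy = 10253.65 − 10102.16 = 151.49
nΣx² − (Σx)² = 265783.9 − 262963.84 = 2820.06; nΣy² − (Σy)² = 417.55 − 388.09 = 29.46
r = 151.49 / √(2820.06 × 29.46) = 151.49 / 288.2342 ≈ 0.526

0.526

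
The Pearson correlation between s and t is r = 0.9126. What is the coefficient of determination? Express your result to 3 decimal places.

r² = (0.9126)² = 0.833

0.833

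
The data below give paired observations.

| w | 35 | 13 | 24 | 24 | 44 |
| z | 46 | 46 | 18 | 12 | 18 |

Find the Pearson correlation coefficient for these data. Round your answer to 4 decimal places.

-0.2539

n = 5, Σw = 140, Σz = 140, Σw² = 4482, Σz² = 5024, Σwz = 3720
nΣwz − ΣwΣz = 18600 − 19600 = -1000
nΣw² − (Σw)² = 22410 − 19600 = 2810; nΣz² − (Σz)² = 25120 − 19600 = 5520
r = -1000 / √(2810 × 5520) = -1000 / 3938.4261 ≈ -0.2539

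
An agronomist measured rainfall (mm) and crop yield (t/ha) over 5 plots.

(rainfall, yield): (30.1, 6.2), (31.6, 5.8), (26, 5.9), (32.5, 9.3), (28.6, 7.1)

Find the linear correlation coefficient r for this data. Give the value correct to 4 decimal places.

0.5228

n = 5, Σx = 148.8, Σy = 34.3, Σx² = 4454.78, Σy² = 243.79, Σxy = 1028.61
nΣxy − ΣxΣy = 5143.05 − 5103.84 = 39.21
nΣx² − (Σx)² = 22273.9 − 22141.44 = 132.46; nΣy² − (Σy)² = 1218.95 − 1176.49 = 42.46
r = 39.21 / √(132.46 × 42.46) = 39.21 / 74.9950 ≈ 0.5228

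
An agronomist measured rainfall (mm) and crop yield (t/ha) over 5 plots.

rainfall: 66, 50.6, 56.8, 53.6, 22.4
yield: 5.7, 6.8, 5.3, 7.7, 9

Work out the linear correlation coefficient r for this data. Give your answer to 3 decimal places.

n = 5, Σx = 249.4, Σy = 34.5, Σx² = 13517.32, Σy² = 247.11, Σxy = 1635.64
nΣxy − ΣxΣy = 8178.2 − 8604.3 = -426.1
nΣx² − (Σx)² = 67586.6 − 62200.36 = 5386.24; nΣy² − (Σy)² = 1235.55 − 1190.25 = 45.3
r = -426.1 / √(5386.24 × 45.3) = -426.1 / 493.9602 ≈ -0.863

-0.863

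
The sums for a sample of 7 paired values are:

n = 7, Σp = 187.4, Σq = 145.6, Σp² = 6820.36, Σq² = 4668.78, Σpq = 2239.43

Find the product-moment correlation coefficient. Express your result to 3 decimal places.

r = (nΣpq − ΣpΣq) / √[(nΣp² − (Σp)²)(nΣq² − (Σq)²)]
Numerator: 7×2239.43 − 187.4×145.6 = -11609.43
Denominator: √[(47742.52 − 35118.76)(32681.46 − 21199.36)] = √[12623.76 × 11482.1] = 12039.4051
r = -11609.43 / 12039.4051 ≈ -0.964

-0.964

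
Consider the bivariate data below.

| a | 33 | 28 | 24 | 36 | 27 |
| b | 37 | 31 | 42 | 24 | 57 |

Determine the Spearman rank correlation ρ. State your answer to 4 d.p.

Rank a: 4, 3, 1, 5, 2
Rank b: 3, 2, 4, 1, 5
d = rank(a) − rank(b): 1, 1, -3, 4, -3; Σd² = 36
ρ = 1 − 6Σd² / [n(n²−1)] = 1 − 6×36 / (5×24) = 1 − 216/120 ≈ -0.8000

-0.8000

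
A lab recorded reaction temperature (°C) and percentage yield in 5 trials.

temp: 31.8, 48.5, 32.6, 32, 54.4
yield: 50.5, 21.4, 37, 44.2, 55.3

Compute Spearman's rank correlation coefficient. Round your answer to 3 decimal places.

0.000

Rank temp: 1, 4, 3, 2, 5
Rank yield: 4, 1, 2, 3, 5
d = rank(temp) − rank(yield): -3, 3, 1, -1, 0; Σd² = 20
ρ = 1 − 6Σd² / [n(n²−1)] = 1 − 6×20 / (5×24) = 1 − 120/120 ≈ 0.000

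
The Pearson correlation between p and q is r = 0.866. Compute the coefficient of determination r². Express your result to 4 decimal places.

r² = (0.866)² = 0.7500

0.7500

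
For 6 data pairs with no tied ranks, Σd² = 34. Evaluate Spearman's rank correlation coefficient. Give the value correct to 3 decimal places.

ρ = 1 − 6Σd² / [n(n²−1)] = 1 − 6×34 / (6×35)
  = 1 − 204/210 = 1 − 0.9714 ≈ 0.029

0.029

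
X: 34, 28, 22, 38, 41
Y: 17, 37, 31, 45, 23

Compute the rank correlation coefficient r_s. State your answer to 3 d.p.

-0.100

Rank X: 3, 2, 1, 4, 5
Rank Y: 1, 4, 3, 5, 2
d = rank(X) − rank(Y): 2, -2, -2, -1, 3; Σd² = 22
ρ = 1 − 6Σd² / [n(n²−1)] = 1 − 6×22 / (5×24) = 1 − 132/120 ≈ -0.100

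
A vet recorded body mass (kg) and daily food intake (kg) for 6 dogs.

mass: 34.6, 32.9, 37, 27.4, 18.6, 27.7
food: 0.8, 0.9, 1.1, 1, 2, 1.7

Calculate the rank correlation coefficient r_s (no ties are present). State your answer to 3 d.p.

-0.543

Rank mass: 5, 4, 6, 2, 1, 3
Rank food: 1, 2, 4, 3, 6, 5
d = rank(mass) − rank(food): 4, 2, 2, -1, -5, -2; Σd² = 54
ρ = 1 − 6Σd² / [n(n²−1)] = 1 − 6×54 / (6×35) = 1 − 324/210 ≈ -0.543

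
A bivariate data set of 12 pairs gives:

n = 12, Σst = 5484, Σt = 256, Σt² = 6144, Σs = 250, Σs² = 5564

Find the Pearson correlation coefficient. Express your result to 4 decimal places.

r = (nΣst − ΣsΣt) / √[(nΣs² − (Σs)²)(nΣt² − (Σt)²)]
Numerator: 12×5484 − 250×256 = 1808
Denominator: √[(66768 − 62500)(73728 − 65536)] = √[4268 × 8192] = 5912.9904
r = 1808 / 5912.9904 ≈ 0.3058

0.3058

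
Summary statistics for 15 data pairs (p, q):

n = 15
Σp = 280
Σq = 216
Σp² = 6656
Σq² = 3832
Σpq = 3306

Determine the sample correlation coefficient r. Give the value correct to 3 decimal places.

-0.715

r = (nΣpq − ΣpΣq) / √[(nΣp² − (Σp)²)(nΣq² − (Σq)²)]
Numerator: 15×3306 − 280×216 = -10890
Denominator: √[(99840 − 78400)(57480 − 46656)] = √[21440 × 10824] = 15233.7310
r = -10890 / 15233.7310 ≈ -0.715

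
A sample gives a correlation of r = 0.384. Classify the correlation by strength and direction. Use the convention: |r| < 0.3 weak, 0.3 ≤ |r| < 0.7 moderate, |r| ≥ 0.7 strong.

moderate positive

r = 0.384 > 0 so the relationship is positive.
|r| = 0.384, which falls in the moderate range.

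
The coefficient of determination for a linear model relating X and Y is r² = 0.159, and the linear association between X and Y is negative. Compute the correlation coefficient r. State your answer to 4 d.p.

|r| = √0.159 = 0.3987
The association is negative, so r = −0.3987.

-0.3987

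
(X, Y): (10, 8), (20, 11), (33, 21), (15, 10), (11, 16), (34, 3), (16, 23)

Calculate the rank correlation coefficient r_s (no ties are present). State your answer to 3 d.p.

0.000

Rank X: 1, 5, 6, 3, 2, 7, 4
Rank Y: 2, 4, 6, 3, 5, 1, 7
d = rank(X) − rank(Y): -1, 1, 0, 0, -3, 6, -3; Σd² = 56
ρ = 1 − 6Σd² / [n(n²−1)] = 1 − 6×56 / (7×48) = 1 − 336/336 ≈ 0.000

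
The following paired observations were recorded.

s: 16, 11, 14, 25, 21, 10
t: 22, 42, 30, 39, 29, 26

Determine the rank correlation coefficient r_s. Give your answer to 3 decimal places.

Rank s: 4, 2, 3, 6, 5, 1
Rank t: 1, 6, 4, 5, 3, 2
d = rank(s) − rank(t): 3, -4, -1, 1, 2, -1; Σd² = 32
ρ = 1 − 6Σd² / [n(n²−1)] = 1 − 6×32 / (6×35) = 1 − 192/210 ≈ 0.086

0.086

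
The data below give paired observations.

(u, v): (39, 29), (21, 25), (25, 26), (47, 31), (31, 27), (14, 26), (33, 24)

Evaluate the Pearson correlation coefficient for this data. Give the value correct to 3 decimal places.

n = 7, Σu = 210, Σv = 188, Σu² = 7042, Σv² = 5084, Σuv = 5756
nΣuv − ΣuΣv = 40292 − 39480 = 812
nΣu² − (Σu)² = 49294 − 44100 = 5194; nΣv² − (Σv)² = 35588 − 35344 = 244
r = 812 / √(5194 × 244) = 812 / 1125.7602 ≈ 0.721

0.721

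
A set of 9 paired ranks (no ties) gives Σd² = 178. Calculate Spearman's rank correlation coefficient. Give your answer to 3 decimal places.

ρ = 1 − 6Σd² / [n(n²−1)] = 1 − 6×178 / (9×80)
  = 1 − 1068/720 = 1 − 1.4833 ≈ -0.483

-0.483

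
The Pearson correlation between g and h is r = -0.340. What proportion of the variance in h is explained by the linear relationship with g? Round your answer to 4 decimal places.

r² = (-0.340)² = 0.1156

0.1156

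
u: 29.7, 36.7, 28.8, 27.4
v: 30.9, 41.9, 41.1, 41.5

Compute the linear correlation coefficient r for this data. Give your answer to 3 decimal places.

0.200

n = 4, Σu = 122.6, Σv = 155.4, Σu² = 3809.18, Σv² = 6121.88, Σuv = 4776.24
nΣuv − ΣuΣv = 19104.96 − 19052.04 = 52.92
nΣu² − (Σu)² = 15236.72 − 15030.76 = 205.96; nΣv² − (Σv)² = 24487.52 − 24149.16 = 338.36
r = 52.92 / √(205.96 × 338.36) = 52.92 / 263.9860 ≈ 0.200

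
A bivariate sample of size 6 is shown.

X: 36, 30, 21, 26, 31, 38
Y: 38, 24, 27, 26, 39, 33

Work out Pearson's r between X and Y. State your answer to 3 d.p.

n = 6, ΣX = 182, ΣY = 187, ΣX² = 5718, ΣY² = 6035, ΣXY = 5794
nΣXY − ΣXΣY = 34764 − 34034 = 730
nΣX² − (ΣX)² = 34308 − 33124 = 1184; nΣY² − (ΣY)² = 36210 − 34969 = 1241
r = 730 / √(1184 × 1241) = 730 / 1212.1650 ≈ 0.602

0.602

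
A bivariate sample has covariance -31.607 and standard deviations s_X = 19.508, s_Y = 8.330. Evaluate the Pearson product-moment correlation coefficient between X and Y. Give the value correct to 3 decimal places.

-0.195

r = Cov(X,Y) / (s_X · s_Y) = -31.607 / (19.508 × 8.330)
  = -31.607 / 162.5016 ≈ -0.195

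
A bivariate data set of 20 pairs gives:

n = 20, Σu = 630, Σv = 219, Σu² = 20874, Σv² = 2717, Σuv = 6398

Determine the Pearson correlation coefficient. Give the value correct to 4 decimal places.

r = (nΣuv − ΣuΣv) / √[(nΣu² − (Σu)²)(nΣv² − (Σv)²)]
Numerator: 20×6398 − 630×219 = -10010
Denominator: √[(417480 − 396900)(54340 − 47961)] = √[20580 × 6379] = 11457.7406
r = -10010 / 11457.7406 ≈ -0.8736

-0.8736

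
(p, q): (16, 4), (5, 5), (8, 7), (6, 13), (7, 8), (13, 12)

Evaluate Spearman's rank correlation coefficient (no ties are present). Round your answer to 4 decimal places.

-0.2571

Rank p: 6, 1, 4, 2, 3, 5
Rank q: 1, 2, 3, 6, 4, 5
d = rank(p) − rank(q): 5, -1, 1, -4, -1, 0; Σd² = 44
ρ = 1 − 6Σd² / [n(n²−1)] = 1 − 6×44 / (6×35) = 1 − 264/210 ≈ -0.2571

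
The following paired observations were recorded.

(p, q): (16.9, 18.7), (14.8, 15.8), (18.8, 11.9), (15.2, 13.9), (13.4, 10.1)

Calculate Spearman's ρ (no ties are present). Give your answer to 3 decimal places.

Rank p: 4, 2, 5, 3, 1
Rank q: 5, 4, 2, 3, 1
d = rank(p) − rank(q): -1, -2, 3, 0, 0; Σd² = 14
ρ = 1 − 6Σd² / [n(n²−1)] = 1 − 6×14 / (5×24) = 1 − 84/120 ≈ 0.300

0.300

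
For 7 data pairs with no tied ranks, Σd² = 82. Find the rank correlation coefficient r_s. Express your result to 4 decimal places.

ρ = 1 − 6Σd² / [n(n²−1)] = 1 − 6×82 / (7×48)
  = 1 − 492/336 = 1 − 1.46429 ≈ -0.4643

-0.4643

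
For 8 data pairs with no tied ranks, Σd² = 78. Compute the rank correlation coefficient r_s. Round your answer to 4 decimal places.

0.0714

ρ = 1 − 6Σd² / [n(n²−1)] = 1 − 6×78 / (8×63)
  = 1 − 468/504 = 1 − 0.92857 ≈ 0.0714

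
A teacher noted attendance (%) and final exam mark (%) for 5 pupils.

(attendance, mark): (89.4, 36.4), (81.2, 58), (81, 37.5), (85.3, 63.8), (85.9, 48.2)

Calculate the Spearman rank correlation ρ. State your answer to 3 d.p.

-0.300

Rank attendance: 5, 2, 1, 3, 4
Rank mark: 1, 4, 2, 5, 3
d = rank(attendance) − rank(mark): 4, -2, -1, -2, 1; Σd² = 26
ρ = 1 − 6Σd² / [n(n²−1)] = 1 − 6×26 / (5×24) = 1 − 156/120 ≈ -0.300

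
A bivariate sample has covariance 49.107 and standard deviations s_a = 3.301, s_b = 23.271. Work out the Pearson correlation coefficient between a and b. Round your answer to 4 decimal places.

0.6393

r = Cov(a,b) / (s_a · s_b) = 49.107 / (3.301 × 23.271)
  = 49.107 / 76.8176 ≈ 0.6393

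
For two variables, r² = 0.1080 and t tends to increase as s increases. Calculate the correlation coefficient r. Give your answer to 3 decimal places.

0.329

|r| = √0.1080 = 0.329
The association is positive, so r = 0.329.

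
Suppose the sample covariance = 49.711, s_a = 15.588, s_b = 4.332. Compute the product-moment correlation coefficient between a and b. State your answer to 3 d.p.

r = Cov(a,b) / (s_a · s_b) = 49.711 / (15.588 × 4.332)
  = 49.711 / 67.5272 ≈ 0.736

0.736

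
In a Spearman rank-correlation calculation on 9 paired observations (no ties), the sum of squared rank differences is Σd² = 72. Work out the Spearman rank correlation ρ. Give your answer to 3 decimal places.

0.400

ρ = 1 − 6Σd² / [n(n²−1)] = 1 − 6×72 / (9×80)
  = 1 − 432/720 = 1 − 0.6000 ≈ 0.400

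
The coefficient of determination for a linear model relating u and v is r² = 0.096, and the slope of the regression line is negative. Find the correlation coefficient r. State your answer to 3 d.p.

|r| = √0.096 = 0.310
The association is negative, so r = −0.310.

-0.310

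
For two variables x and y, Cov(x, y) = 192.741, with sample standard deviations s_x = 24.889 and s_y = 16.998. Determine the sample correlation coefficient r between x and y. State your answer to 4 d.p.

0.4556

r = Cov(x,y) / (s_x · s_y) = 192.741 / (24.889 × 16.998)
  = 192.741 / 423.0632 ≈ 0.4556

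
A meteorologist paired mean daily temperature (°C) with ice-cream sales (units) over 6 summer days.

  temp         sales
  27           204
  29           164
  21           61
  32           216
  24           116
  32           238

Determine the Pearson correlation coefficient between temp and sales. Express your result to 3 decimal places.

0.932

n = 6, Σx = 165, Σy = 999, Σx² = 4635, Σy² = 188989, Σxy = 28857
nΣxy − ΣxΣy = 173142 − 164835 = 8307
nΣx² − (Σx)² = 27810 − 27225 = 585; nΣy² − (Σy)² = 1133934 − 998001 = 135933
r = 8307 / √(585 × 135933) = 8307 / 8917.4439 ≈ 0.932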